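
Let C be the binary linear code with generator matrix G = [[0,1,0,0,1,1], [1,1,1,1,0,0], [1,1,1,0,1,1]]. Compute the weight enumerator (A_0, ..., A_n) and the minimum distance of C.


Weight distribution: A_0 = 1, A_2 = 2, A_3 = 2, A_4 = 1, A_5 = 2. Minimum distance d = 2.

Enumerate all 2^3 = 8 messages m ∈ F_2^3.
For each, compute codeword c = mG in F_2^6, then tally its weight.
  m = 000 → c = 000000, weight = 0.
  m = 100 → c = 010011, weight = 3.
  m = 010 → c = 111100, weight = 4.
  m = 110 → c = 101111, weight = 5.
  m = 001 → c = 111011, weight = 5.
  m = 101 → c = 101000, weight = 2.
  m = 011 → c = 000111, weight = 3.
  m = 111 → c = 010100, weight = 2.
Tally weights:
  weight 0: 1 codewords.
  weight 2: 2 codewords.
  weight 3: 2 codewords.
  weight 4: 1 codewords.
  weight 5: 2 codewords.
Minimum distance d = smallest w > 0 with A_w > 0 = 2.
Sanity: Σ A_w = 8 = 2^3 = 8 ✓.


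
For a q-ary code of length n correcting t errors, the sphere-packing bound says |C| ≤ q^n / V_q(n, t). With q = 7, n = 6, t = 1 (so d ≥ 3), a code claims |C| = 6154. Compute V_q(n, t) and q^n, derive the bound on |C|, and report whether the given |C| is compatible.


V_q(n, t) = 37, q^n = 117649, Hamming bound = 3179, |C| = 6154 > bound (violated).

Step 1: Compute V_q(n, t) = Σ_{j=0}^1 C(n, j) (q−1)^j.
  j = 0: C(6,0)·(6)^0 = 1·1 = 1.
  j = 1: C(6,1)·(6)^1 = 6·6 = 36.
  V_q(n, t) = 1 + 36 = 37.
Step 2: q^n = 7^6 = 117649.
Step 3: Hamming bound ⌊q^n / V_q(n,t)⌋ = ⌊117649/37⌋ = 3179.
Step 4: Compare |C| = 6154 to 3179: violated.
The claimed |C| lies above the Hamming bound, so no 7-ary code of length 6 with d ≥ 3 can have 6154 codewords.


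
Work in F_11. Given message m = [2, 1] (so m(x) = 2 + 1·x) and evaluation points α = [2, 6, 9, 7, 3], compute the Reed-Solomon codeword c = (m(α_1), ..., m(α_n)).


c = [4, 8, 0, 9, 5]

Message polynomial: m(x) = 2 + 1·x (mod 11).
For each evaluation point α_i, compute m(α_i) mod 11:
  α_1 = 2: Horner steps 1 → 4, so m(2) = 4.
  α_2 = 6: Horner steps 1 → 8, so m(6) = 8.
  α_3 = 9: Horner steps 1 → 0, so m(9) = 0.
  α_4 = 7: Horner steps 1 → 9, so m(7) = 9.
  α_5 = 3: Horner steps 1 → 5, so m(3) = 5.
Codeword c = [4, 8, 0, 9, 5] ∈ F_11^5.


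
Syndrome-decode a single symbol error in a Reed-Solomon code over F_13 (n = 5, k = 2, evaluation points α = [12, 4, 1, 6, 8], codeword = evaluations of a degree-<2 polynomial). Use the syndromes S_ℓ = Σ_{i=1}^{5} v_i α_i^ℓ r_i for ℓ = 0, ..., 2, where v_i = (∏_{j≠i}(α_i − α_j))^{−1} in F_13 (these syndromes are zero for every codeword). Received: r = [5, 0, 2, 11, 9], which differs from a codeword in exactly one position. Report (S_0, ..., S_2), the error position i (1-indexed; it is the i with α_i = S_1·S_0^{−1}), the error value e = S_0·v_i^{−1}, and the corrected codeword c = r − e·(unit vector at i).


S = (7, 7, 7), error at position 3, error magnitude e = 12, c = [5, 0, 3, 11, 9].

Step 1: column multipliers v_i = (∏_{j≠i}(α_i − α_j))^{−1} mod 13.
  i = 1 (α = 12): (12−4)(12−1)(12−6)(12−8) = 8·11·6·4 = 2112 ≡ 6, so v_1 = 6^{−1} = 11 (mod 13).
  i = 2 (α = 4): (4−12)(4−1)(4−6)(4−8) = (−8)·3·(−2)·(−4) = −192 ≡ 3, so v_2 = 3^{−1} = 9 (mod 13).
  i = 3 (α = 1): (1−12)(1−4)(1−6)(1−8) = (−11)·(−3)·(−5)·(−7) = 1155 ≡ 11, so v_3 = 11^{−1} = 6 (mod 13).
  i = 4 (α = 6): (6−12)(6−4)(6−1)(6−8) = (−6)·2·5·(−2) = 120 ≡ 3, so v_4 = 3^{−1} = 9 (mod 13).
  i = 5 (α = 8): (8−12)(8−4)(8−1)(8−6) = (−4)·4·7·2 = −224 ≡ 10, so v_5 = 10^{−1} = 4 (mod 13).
  v = [11, 9, 6, 9, 4].
Step 2: syndromes of r = [5, 0, 2, 11, 9] (all sums mod 13).
  S_0 = Σ v_i r_i = 11·5 + 9·0 + 6·2 + 9·11 + 4·9 = 202 ≡ 7.
  S_1 = Σ v_i α_i r_i = 11·12·5 + 9·4·0 + 6·1·2 + 9·6·11 + 4·8·9 = 1554 ≡ 7.
  α_i^2 mod 13 = [1, 3, 1, 10, 12].
  S_2 = Σ v_i α_i^2 r_i = 11·1·5 + 9·3·0 + 6·1·2 + 9·10·11 + 4·12·9 = 1489 ≡ 7.
  S = (7, 7, 7) ≠ 0, so r is not a codeword (an error is present).
Step 3: locate the error. For a single error e at position i, S_ℓ = v_i·e·α_i^ℓ, so α_err = S_1/S_0.
  S_0^{−1} = 7^{−1} = 2 (mod 13), so α_err = 7·2 = 14 ≡ 1 = α_3. Error position i = 3.
  Consistency check: S_2/S_1 = 7·2 = 14 ≡ 1 = α_err ✓ (single-error assumption holds).
Step 4: error magnitude e = S_0/v_3 = S_0·∏_{j≠3}(α_3 − α_j) = 7·11 = 77 ≡ 12 (mod 13).
Step 5: correct position 3: c_3 = r_3 − e = 2 − 12 ≡ 3 (mod 13). Hence c = [5, 0, 3, 11, 9].
  Check: interpolating c through the α_i gives m(x) = 4 + 12·x (degree < 2) with m(α_i) = c_i for every i, so c is indeed a codeword.


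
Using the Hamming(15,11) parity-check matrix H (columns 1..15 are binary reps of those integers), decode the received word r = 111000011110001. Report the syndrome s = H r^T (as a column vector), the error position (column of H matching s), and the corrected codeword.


s = (1, 1, 1, 1)^T, error position = 15, corrected codeword c = 111000011110000

Compute s = H r^T mod 2 one row at a time:
  s_1 = 1 + 1 + 1 + 1 + 0 + 0 + 0 + 1 = 5 ≡ 1 (mod 2).
  s_2 = 0 + 0 + 0 + 0 + 0 + 0 + 0 + 1 = 1 ≡ 1 (mod 2).
  s_3 = 1 + 1 + 0 + 0 + 1 + 1 + 0 + 1 = 5 ≡ 1 (mod 2).
  s_4 = 1 + 1 + 0 + 0 + 1 + 1 + 0 + 1 = 5 ≡ 1 (mod 2).
s = (1, 1, 1, 1)^T — this equals column 15 of H (binary 1111), so error is at position 15.
Correct: flip bit 15 of r = 111000011110001 to get c = 111000011110000.


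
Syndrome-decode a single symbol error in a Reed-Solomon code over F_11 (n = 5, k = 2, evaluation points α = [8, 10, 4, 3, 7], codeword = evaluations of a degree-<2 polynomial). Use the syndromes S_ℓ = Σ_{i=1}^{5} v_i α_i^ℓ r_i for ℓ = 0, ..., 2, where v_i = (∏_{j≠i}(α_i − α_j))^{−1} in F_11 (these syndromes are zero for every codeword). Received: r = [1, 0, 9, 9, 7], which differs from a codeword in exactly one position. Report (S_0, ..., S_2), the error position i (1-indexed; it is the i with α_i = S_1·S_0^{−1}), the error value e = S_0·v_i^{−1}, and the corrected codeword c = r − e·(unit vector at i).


S = (10, 7, 6), error at position 3, error magnitude e = 6, c = [1, 0, 3, 9, 7].

Step 1: column multipliers v_i = (∏_{j≠i}(α_i − α_j))^{−1} mod 11.
  i = 1 (α = 8): (8−10)(8−4)(8−3)(8−7) = (−2)·4·5·1 = −40 ≡ 4, so v_1 = 4^{−1} = 3 (mod 11).
  i = 2 (α = 10): (10−8)(10−4)(10−3)(10−7) = 2·6·7·3 = 252 ≡ 10, so v_2 = 10^{−1} = 10 (mod 11).
  i = 3 (α = 4): (4−8)(4−10)(4−3)(4−7) = (−4)·(−6)·1·(−3) = −72 ≡ 5, so v_3 = 5^{−1} = 9 (mod 11).
  i = 4 (α = 3): (3−8)(3−10)(3−4)(3−7) = (−5)·(−7)·(−1)·(−4) = 140 ≡ 8, so v_4 = 8^{−1} = 7 (mod 11).
  i = 5 (α = 7): (7−8)(7−10)(7−4)(7−3) = (−1)·(−3)·3·4 = 36 ≡ 3, so v_5 = 3^{−1} = 4 (mod 11).
  v = [3, 10, 9, 7, 4].
Step 2: syndromes of r = [1, 0, 9, 9, 7] (all sums mod 11).
  S_0 = Σ v_i r_i = 3·1 + 10·0 + 9·9 + 7·9 + 4·7 = 175 ≡ 10.
  S_1 = Σ v_i α_i r_i = 3·8·1 + 10·10·0 + 9·4·9 + 7·3·9 + 4·7·7 = 733 ≡ 7.
  α_i^2 mod 11 = [9, 1, 5, 9, 5].
  S_2 = Σ v_i α_i^2 r_i = 3·9·1 + 10·1·0 + 9·5·9 + 7·9·9 + 4·5·7 = 1139 ≡ 6.
  S = (10, 7, 6) ≠ 0, so r is not a codeword (an error is present).
Step 3: locate the error. For a single error e at position i, S_ℓ = v_i·e·α_i^ℓ, so α_err = S_1/S_0.
  S_0^{−1} = 10^{−1} = 10 (mod 11), so α_err = 7·10 = 70 ≡ 4 = α_3. Error position i = 3.
  Consistency check: S_2/S_1 = 6·8 = 48 ≡ 4 = α_err ✓ (single-error assumption holds).
Step 4: error magnitude e = S_0/v_3 = S_0·∏_{j≠3}(α_3 − α_j) = 10·5 = 50 ≡ 6 (mod 11).
Step 5: correct position 3: c_3 = r_3 − e = 9 − 6 ≡ 3 (mod 11). Hence c = [1, 0, 3, 9, 7].
  Check: interpolating c through the α_i gives m(x) = 5 + 5·x (degree < 2) with m(α_i) = c_i for every i, so c is indeed a codeword.


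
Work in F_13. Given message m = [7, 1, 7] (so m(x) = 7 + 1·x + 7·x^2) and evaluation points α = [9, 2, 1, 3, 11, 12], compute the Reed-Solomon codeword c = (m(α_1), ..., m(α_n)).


c = [11, 11, 2, 8, 7, 0]

Message polynomial: m(x) = 7 + 1·x + 7·x^2 (mod 13).
For each evaluation point α_i, compute m(α_i) mod 13:
  α_1 = 9: Horner steps 7 → 12 → 11, so m(9) = 11.
  α_2 = 2: Horner steps 7 → 2 → 11, so m(2) = 11.
  α_3 = 1: Horner steps 7 → 8 → 2, so m(1) = 2.
  α_4 = 3: Horner steps 7 → 9 → 8, so m(3) = 8.
  α_5 = 11: Horner steps 7 → 0 → 7, so m(11) = 7.
  α_6 = 12: Horner steps 7 → 7 → 0, so m(12) = 0.
Codeword c = [11, 11, 2, 8, 7, 0] ∈ F_13^6.


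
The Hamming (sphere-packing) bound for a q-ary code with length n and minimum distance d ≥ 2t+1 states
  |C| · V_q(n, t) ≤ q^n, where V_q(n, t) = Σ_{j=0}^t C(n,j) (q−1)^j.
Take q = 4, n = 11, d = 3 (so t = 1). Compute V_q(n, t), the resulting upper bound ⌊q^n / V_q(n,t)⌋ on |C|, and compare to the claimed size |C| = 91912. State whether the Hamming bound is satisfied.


V_q(n, t) = 34, q^n = 4194304, Hamming bound = 123361, |C| = 91912 ≤ bound (satisfied).

Step 1: Compute V_q(n, t) = Σ_{j=0}^1 C(n, j) (q−1)^j.
  j = 0: C(11,0)·(3)^0 = 1·1 = 1.
  j = 1: C(11,1)·(3)^1 = 11·3 = 33.
  V_q(n, t) = 1 + 33 = 34.
Step 2: q^n = 4^11 = 4194304.
Step 3: Hamming bound ⌊q^n / V_q(n,t)⌋ = ⌊4194304/34⌋ = 123361.
Step 4: Compare |C| = 91912 to 123361: satisfied.
The claimed |C| lies below the Hamming bound.


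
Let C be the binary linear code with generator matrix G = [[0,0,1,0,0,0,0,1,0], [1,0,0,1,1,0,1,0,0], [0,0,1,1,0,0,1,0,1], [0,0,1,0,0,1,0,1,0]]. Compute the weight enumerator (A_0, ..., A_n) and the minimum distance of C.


Weight distribution: A_0 = 1, A_1 = 1, A_2 = 1, A_3 = 1, A_4 = 5, A_5 = 5, A_6 = 1, A_7 = 1. Minimum distance d = 1.

Enumerate all 2^4 = 16 messages m ∈ F_2^4.
For each, compute codeword c = mG in F_2^9, then tally its weight.
  m = 0000 → c = 000000000, weight = 0.
  m = 1000 → c = 001000010, weight = 2.
  m = 0100 → c = 100110100, weight = 4.
  m = 1100 → c = 101110110, weight = 6.
  m = 0010 → c = 001100101, weight = 4.
  m = 1010 → c = 000100111, weight = 4.
  m = 0110 → c = 101010001, weight = 4.
  m = 1110 → c = 100010011, weight = 4.
  m = 0001 → c = 001001010, weight = 3.
  m = 1001 → c = 000001000, weight = 1.
  m = 0101 → c = 101111110, weight = 7.
  m = 1101 → c = 100111100, weight = 5.
  m = 0011 → c = 000101111, weight = 5.
  m = 1011 → c = 001101101, weight = 5.
  m = 0111 → c = 100011011, weight = 5.
  m = 1111 → c = 101011001, weight = 5.
Tally weights:
  weight 0: 1 codewords.
  weight 1: 1 codewords.
  weight 2: 1 codewords.
  weight 3: 1 codewords.
  weight 4: 5 codewords.
  weight 5: 5 codewords.
  weight 6: 1 codewords.
  weight 7: 1 codewords.
Minimum distance d = smallest w > 0 with A_w > 0 = 1.
Sanity: Σ A_w = 16 = 2^4 = 16 ✓.


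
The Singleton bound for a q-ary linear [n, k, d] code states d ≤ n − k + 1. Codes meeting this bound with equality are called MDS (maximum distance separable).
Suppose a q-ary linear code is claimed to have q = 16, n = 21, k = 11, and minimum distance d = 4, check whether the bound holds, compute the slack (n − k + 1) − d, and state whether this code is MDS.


Singleton RHS = n − k + 1 = 11, slack = 7, bound satisfied, not MDS.

Singleton bound: d ≤ n − k + 1.
Here n = 21, k = 11, so n − k + 1 = 11.
Given d = 4, check d ≤ 11: YES.
Slack = (n − k + 1) − d = 7.
The code is NOT MDS (slack = 7 > 0).
Description: the claimed parameters are [21, 11, 4]_16; such a code would be non-MDS.


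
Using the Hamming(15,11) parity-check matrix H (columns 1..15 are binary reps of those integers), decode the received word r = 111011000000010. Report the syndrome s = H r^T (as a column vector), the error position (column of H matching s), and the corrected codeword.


s = (1, 1, 0, 1)^T, error position = 13, corrected codeword c = 111011000000110

Compute s = H r^T mod 2 one row at a time:
  s_1 = 0 + 0 + 0 + 0 + 0 + 0 + 1 + 0 = 1 ≡ 1 (mod 2).
  s_2 = 0 + 1 + 1 + 0 + 0 + 0 + 1 + 0 = 3 ≡ 1 (mod 2).
  s_3 = 1 + 1 + 1 + 0 + 0 + 0 + 1 + 0 = 4 ≡ 0 (mod 2).
  s_4 = 1 + 1 + 1 + 0 + 0 + 0 + 0 + 0 = 3 ≡ 1 (mod 2).
s = (1, 1, 0, 1)^T — this equals column 13 of H (binary 1101), so error is at position 13.
Correct: flip bit 13 of r = 111011000000010 to get c = 111011000000110.


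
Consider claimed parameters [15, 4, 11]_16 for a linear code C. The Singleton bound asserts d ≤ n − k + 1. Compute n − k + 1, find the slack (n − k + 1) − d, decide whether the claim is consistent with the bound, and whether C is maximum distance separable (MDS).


Singleton RHS = n − k + 1 = 12, slack = 1, bound satisfied, not MDS.

Singleton bound: d ≤ n − k + 1.
Here n = 15, k = 4, so n − k + 1 = 12.
Given d = 11, check d ≤ 12: YES.
Slack = (n − k + 1) − d = 1.
The code is NOT MDS (slack = 1 > 0).
Description: the claimed parameters are [15, 4, 11]_16; such a code would be non-MDS.


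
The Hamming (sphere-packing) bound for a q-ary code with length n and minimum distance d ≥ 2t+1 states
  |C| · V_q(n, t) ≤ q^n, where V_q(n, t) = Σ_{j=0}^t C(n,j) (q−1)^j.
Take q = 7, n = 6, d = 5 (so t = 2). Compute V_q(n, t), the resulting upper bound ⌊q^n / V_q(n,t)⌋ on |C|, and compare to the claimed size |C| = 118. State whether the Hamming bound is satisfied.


V_q(n, t) = 577, q^n = 117649, Hamming bound = 203, |C| = 118 ≤ bound (satisfied).

Step 1: Compute V_q(n, t) = Σ_{j=0}^2 C(n, j) (q−1)^j.
  j = 0: C(6,0)·(6)^0 = 1·1 = 1.
  j = 1: C(6,1)·(6)^1 = 6·6 = 36.
  j = 2: C(6,2)·(6)^2 = 15·36 = 540.
  V_q(n, t) = 1 + 36 + 540 = 577.
Step 2: q^n = 7^6 = 117649.
Step 3: Hamming bound ⌊q^n / V_q(n,t)⌋ = ⌊117649/577⌋ = 203.
Step 4: Compare |C| = 118 to 203: satisfied.
The claimed |C| lies below the Hamming bound.


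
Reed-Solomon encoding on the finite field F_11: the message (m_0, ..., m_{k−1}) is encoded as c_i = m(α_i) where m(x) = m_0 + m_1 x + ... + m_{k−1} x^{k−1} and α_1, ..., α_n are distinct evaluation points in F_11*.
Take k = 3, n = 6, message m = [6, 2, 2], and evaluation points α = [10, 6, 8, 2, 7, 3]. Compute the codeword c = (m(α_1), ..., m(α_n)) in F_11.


c = [6, 2, 7, 7, 8, 8]

Message polynomial: m(x) = 6 + 2·x + 2·x^2 (mod 11).
For each evaluation point α_i, compute m(α_i) mod 11:
  α_1 = 10: Horner steps 2 → 0 → 6, so m(10) = 6.
  α_2 = 6: Horner steps 2 → 3 → 2, so m(6) = 2.
  α_3 = 8: Horner steps 2 → 7 → 7, so m(8) = 7.
  α_4 = 2: Horner steps 2 → 6 → 7, so m(2) = 7.
  α_5 = 7: Horner steps 2 → 5 → 8, so m(7) = 8.
  α_6 = 3: Horner steps 2 → 8 → 8, so m(3) = 8.
Codeword c = [6, 2, 7, 7, 8, 8] ∈ F_11^6.


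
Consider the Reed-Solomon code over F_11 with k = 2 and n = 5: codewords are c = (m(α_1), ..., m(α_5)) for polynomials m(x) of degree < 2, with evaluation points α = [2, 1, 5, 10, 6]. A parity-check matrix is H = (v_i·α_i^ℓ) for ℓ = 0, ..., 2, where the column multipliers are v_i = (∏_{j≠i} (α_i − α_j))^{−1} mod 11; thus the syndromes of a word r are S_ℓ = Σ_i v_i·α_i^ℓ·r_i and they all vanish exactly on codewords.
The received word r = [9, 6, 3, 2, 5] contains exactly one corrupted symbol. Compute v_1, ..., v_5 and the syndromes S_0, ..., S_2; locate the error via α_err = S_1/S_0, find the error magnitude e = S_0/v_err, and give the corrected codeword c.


S = (4, 8, 5), error at position 1, error magnitude e = 1, c = [8, 6, 3, 2, 5].

Step 1: column multipliers v_i = (∏_{j≠i}(α_i − α_j))^{−1} mod 11.
  i = 1 (α = 2): (2−1)(2−5)(2−10)(2−6) = 1·(−3)·(−8)·(−4) = −96 ≡ 3, so v_1 = 3^{−1} = 4 (mod 11).
  i = 2 (α = 1): (1−2)(1−5)(1−10)(1−6) = (−1)·(−4)·(−9)·(−5) = 180 ≡ 4, so v_2 = 4^{−1} = 3 (mod 11).
  i = 3 (α = 5): (5−2)(5−1)(5−10)(5−6) = 3·4·(−5)·(−1) = 60 ≡ 5, so v_3 = 5^{−1} = 9 (mod 11).
  i = 4 (α = 10): (10−2)(10−1)(10−5)(10−6) = 8·9·5·4 = 1440 ≡ 10, so v_4 = 10^{−1} = 10 (mod 11).
  i = 5 (α = 6): (6−2)(6−1)(6−5)(6−10) = 4·5·1·(−4) = −80 ≡ 8, so v_5 = 8^{−1} = 7 (mod 11).
  v = [4, 3, 9, 10, 7].
Step 2: syndromes of r = [9, 6, 3, 2, 5] (all sums mod 11).
  S_0 = Σ v_i r_i = 4·9 + 3·6 + 9·3 + 10·2 + 7·5 = 136 ≡ 4.
  S_1 = Σ v_i α_i r_i = 4·2·9 + 3·1·6 + 9·5·3 + 10·10·2 + 7·6·5 = 635 ≡ 8.
  α_i^2 mod 11 = [4, 1, 3, 1, 3].
  S_2 = Σ v_i α_i^2 r_i = 4·4·9 + 3·1·6 + 9·3·3 + 10·1·2 + 7·3·5 = 368 ≡ 5.
  S = (4, 8, 5) ≠ 0, so r is not a codeword (an error is present).
Step 3: locate the error. For a single error e at position i, S_ℓ = v_i·e·α_i^ℓ, so α_err = S_1/S_0.
  S_0^{−1} = 4^{−1} = 3 (mod 11), so α_err = 8·3 = 24 ≡ 2 = α_1. Error position i = 1.
  Consistency check: S_2/S_1 = 5·7 = 35 ≡ 2 = α_err ✓ (single-error assumption holds).
Step 4: error magnitude e = S_0/v_1 = S_0·∏_{j≠1}(α_1 − α_j) = 4·3 = 12 ≡ 1 (mod 11).
Step 5: correct position 1: c_1 = r_1 − e = 9 − 1 ≡ 8 (mod 11). Hence c = [8, 6, 3, 2, 5].
  Check: interpolating c through the α_i gives m(x) = 4 + 2·x (degree < 2) with m(α_i) = c_i for every i, so c is indeed a codeword.


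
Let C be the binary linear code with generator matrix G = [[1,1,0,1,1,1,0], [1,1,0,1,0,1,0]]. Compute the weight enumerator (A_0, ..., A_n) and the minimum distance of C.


Weight distribution: A_0 = 1, A_1 = 1, A_4 = 1, A_5 = 1. Minimum distance d = 1.

Enumerate all 2^2 = 4 messages m ∈ F_2^2.
For each, compute codeword c = mG in F_2^7, then tally its weight.
  m = 00 → c = 0000000, weight = 0.
  m = 10 → c = 1101110, weight = 5.
  m = 01 → c = 1101010, weight = 4.
  m = 11 → c = 0000100, weight = 1.
Tally weights:
  weight 0: 1 codewords.
  weight 1: 1 codewords.
  weight 4: 1 codewords.
  weight 5: 1 codewords.
Minimum distance d = smallest w > 0 with A_w > 0 = 1.
Sanity: Σ A_w = 4 = 2^2 = 4 ✓.


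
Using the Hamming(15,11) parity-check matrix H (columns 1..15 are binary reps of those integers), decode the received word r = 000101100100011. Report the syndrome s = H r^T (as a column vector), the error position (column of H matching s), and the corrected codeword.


s = (1, 1, 1, 0)^T, error position = 14, corrected codeword c = 000101100100001

Compute s = H r^T mod 2 one row at a time:
  s_1 = 0 + 0 + 1 + 0 + 0 + 0 + 1 + 1 = 3 ≡ 1 (mod 2).
  s_2 = 1 + 0 + 1 + 1 + 0 + 0 + 1 + 1 = 5 ≡ 1 (mod 2).
  s_3 = 0 + 0 + 1 + 1 + 1 + 0 + 1 + 1 = 5 ≡ 1 (mod 2).
  s_4 = 0 + 0 + 0 + 1 + 0 + 0 + 0 + 1 = 2 ≡ 0 (mod 2).
s = (1, 1, 1, 0)^T — this equals column 14 of H (binary 1110), so error is at position 14.
Correct: flip bit 14 of r = 000101100100011 to get c = 000101100100001.


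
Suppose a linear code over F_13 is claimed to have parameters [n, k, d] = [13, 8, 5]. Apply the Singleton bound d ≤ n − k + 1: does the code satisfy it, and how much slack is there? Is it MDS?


Singleton RHS = n − k + 1 = 6, slack = 1, bound satisfied, not MDS.

Singleton bound: d ≤ n − k + 1.
Here n = 13, k = 8, so n − k + 1 = 6.
Given d = 5, check d ≤ 6: YES.
Slack = (n − k + 1) − d = 1.
The code is NOT MDS (slack = 1 > 0).
Description: the claimed parameters are [13, 8, 5]_13; such a code would be non-MDS.


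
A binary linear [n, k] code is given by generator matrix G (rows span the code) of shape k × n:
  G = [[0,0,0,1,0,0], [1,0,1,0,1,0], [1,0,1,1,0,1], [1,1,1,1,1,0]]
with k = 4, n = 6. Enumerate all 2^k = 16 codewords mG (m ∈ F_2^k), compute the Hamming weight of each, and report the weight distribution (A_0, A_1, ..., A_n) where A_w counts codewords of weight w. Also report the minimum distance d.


Weight distribution: A_0 = 1, A_1 = 2, A_2 = 2, A_3 = 4, A_4 = 5, A_5 = 2. Minimum distance d = 1.

Enumerate all 2^4 = 16 messages m ∈ F_2^4.
For each, compute codeword c = mG in F_2^6, then tally its weight.
  m = 0000 → c = 000000, weight = 0.
  m = 1000 → c = 000100, weight = 1.
  m = 0100 → c = 101010, weight = 3.
  m = 1100 → c = 101110, weight = 4.
  m = 0010 → c = 101101, weight = 4.
  m = 1010 → c = 101001, weight = 3.
  m = 0110 → c = 000111, weight = 3.
  m = 1110 → c = 000011, weight = 2.
  m = 0001 → c = 111110, weight = 5.
  m = 1001 → c = 111010, weight = 4.
  m = 0101 → c = 010100, weight = 2.
  m = 1101 → c = 010000, weight = 1.
  m = 0011 → c = 010011, weight = 3.
  m = 1011 → c = 010111, weight = 4.
  m = 0111 → c = 111001, weight = 4.
  m = 1111 → c = 111101, weight = 5.
Tally weights:
  weight 0: 1 codewords.
  weight 1: 2 codewords.
  weight 2: 2 codewords.
  weight 3: 4 codewords.
  weight 4: 5 codewords.
  weight 5: 2 codewords.
Minimum distance d = smallest w > 0 with A_w > 0 = 1.
Sanity: Σ A_w = 16 = 2^4 = 16 ✓.


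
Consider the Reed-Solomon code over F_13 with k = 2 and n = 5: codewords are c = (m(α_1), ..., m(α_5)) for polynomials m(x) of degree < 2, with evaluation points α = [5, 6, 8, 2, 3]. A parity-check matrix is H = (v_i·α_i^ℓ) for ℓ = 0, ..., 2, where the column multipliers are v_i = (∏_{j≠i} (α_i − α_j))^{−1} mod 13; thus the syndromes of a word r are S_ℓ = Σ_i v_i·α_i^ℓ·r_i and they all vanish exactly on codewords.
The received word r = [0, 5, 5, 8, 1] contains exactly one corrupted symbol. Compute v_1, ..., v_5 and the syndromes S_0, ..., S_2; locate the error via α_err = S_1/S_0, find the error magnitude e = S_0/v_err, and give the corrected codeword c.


S = (6, 10, 8), error at position 2, error magnitude e = 12, c = [0, 6, 5, 8, 1].

Step 1: column multipliers v_i = (∏_{j≠i}(α_i − α_j))^{−1} mod 13.
  i = 1 (α = 5): (5−6)(5−8)(5−2)(5−3) = (−1)·(−3)·3·2 = 18 ≡ 5, so v_1 = 5^{−1} = 8 (mod 13).
  i = 2 (α = 6): (6−5)(6−8)(6−2)(6−3) = 1·(−2)·4·3 = −24 ≡ 2, so v_2 = 2^{−1} = 7 (mod 13).
  i = 3 (α = 8): (8−5)(8−6)(8−2)(8−3) = 3·2·6·5 = 180 ≡ 11, so v_3 = 11^{−1} = 6 (mod 13).
  i = 4 (α = 2): (2−5)(2−6)(2−8)(2−3) = (−3)·(−4)·(−6)·(−1) = 72 ≡ 7, so v_4 = 7^{−1} = 2 (mod 13).
  i = 5 (α = 3): (3−5)(3−6)(3−8)(3−2) = (−2)·(−3)·(−5)·1 = −30 ≡ 9, so v_5 = 9^{−1} = 3 (mod 13).
  v = [8, 7, 6, 2, 3].
Step 2: syndromes of r = [0, 5, 5, 8, 1] (all sums mod 13).
  S_0 = Σ v_i r_i = 8·0 + 7·5 + 6·5 + 2·8 + 3·1 = 84 ≡ 6.
  S_1 = Σ v_i α_i r_i = 8·5·0 + 7·6·5 + 6·8·5 + 2·2·8 + 3·3·1 = 491 ≡ 10.
  α_i^2 mod 13 = [12, 10, 12, 4, 9].
  S_2 = Σ v_i α_i^2 r_i = 8·12·0 + 7·10·5 + 6·12·5 + 2·4·8 + 3·9·1 = 801 ≡ 8.
  S = (6, 10, 8) ≠ 0, so r is not a codeword (an error is present).
Step 3: locate the error. For a single error e at position i, S_ℓ = v_i·e·α_i^ℓ, so α_err = S_1/S_0.
  S_0^{−1} = 6^{−1} = 11 (mod 13), so α_err = 10·11 = 110 ≡ 6 = α_2. Error position i = 2.
  Consistency check: S_2/S_1 = 8·4 = 32 ≡ 6 = α_err ✓ (single-error assumption holds).
Step 4: error magnitude e = S_0/v_2 = S_0·∏_{j≠2}(α_2 − α_j) = 6·2 = 12 ≡ 12 (mod 13).
Step 5: correct position 2: c_2 = r_2 − e = 5 − 12 ≡ 6 (mod 13). Hence c = [0, 6, 5, 8, 1].
  Check: interpolating c through the α_i gives m(x) = 9 + 6·x (degree < 2) with m(α_i) = c_i for every i, so c is indeed a codeword.


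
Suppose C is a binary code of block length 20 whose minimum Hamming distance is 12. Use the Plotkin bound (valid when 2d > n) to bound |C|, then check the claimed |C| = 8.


Plotkin bound M ≤ 6; given |C| = 8 > bound (violated).

Check applicability: 2d = 24, n = 20.
2d − n = 4 > 0, so Plotkin applies.
Compute d/(2d−n) = 12/4 ≈ 3.0000.
⌊d/(2d−n)⌋ = 3.
Plotkin bound: M ≤ 2·3 = 6.
Given |C| = 8, check: VIOLATED.
This |C| is above the Plotkin bound, so no binary code with n = 20, d = 12 and 8 codewords exists.


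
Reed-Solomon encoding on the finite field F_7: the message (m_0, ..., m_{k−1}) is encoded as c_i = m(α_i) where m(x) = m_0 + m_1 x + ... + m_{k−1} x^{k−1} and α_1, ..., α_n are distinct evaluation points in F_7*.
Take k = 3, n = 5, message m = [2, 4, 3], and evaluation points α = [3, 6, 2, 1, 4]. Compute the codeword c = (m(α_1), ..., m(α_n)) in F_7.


c = [6, 1, 1, 2, 3]

Message polynomial: m(x) = 2 + 4·x + 3·x^2 (mod 7).
For each evaluation point α_i, compute m(α_i) mod 7:
  α_1 = 3: Horner steps 3 → 6 → 6, so m(3) = 6.
  α_2 = 6: Horner steps 3 → 1 → 1, so m(6) = 1.
  α_3 = 2: Horner steps 3 → 3 → 1, so m(2) = 1.
  α_4 = 1: Horner steps 3 → 0 → 2, so m(1) = 2.
  α_5 = 4: Horner steps 3 → 2 → 3, so m(4) = 3.
Codeword c = [6, 1, 1, 2, 3] ∈ F_7^5.


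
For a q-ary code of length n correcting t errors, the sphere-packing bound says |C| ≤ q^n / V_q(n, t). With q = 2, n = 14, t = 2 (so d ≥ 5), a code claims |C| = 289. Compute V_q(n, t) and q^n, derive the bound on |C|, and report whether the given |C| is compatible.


V_q(n, t) = 106, q^n = 16384, Hamming bound = 154, |C| = 289 > bound (violated).

Step 1: Compute V_q(n, t) = Σ_{j=0}^2 C(n, j) (q−1)^j.
  j = 0: C(14,0)·(1)^0 = 1·1 = 1.
  j = 1: C(14,1)·(1)^1 = 14·1 = 14.
  j = 2: C(14,2)·(1)^2 = 91·1 = 91.
  V_q(n, t) = 1 + 14 + 91 = 106.
Step 2: q^n = 2^14 = 16384.
Step 3: Hamming bound ⌊q^n / V_q(n,t)⌋ = ⌊16384/106⌋ = 154.
Step 4: Compare |C| = 289 to 154: violated.
The claimed |C| lies above the Hamming bound, so no 2-ary code of length 14 with d ≥ 5 can have 289 codewords.


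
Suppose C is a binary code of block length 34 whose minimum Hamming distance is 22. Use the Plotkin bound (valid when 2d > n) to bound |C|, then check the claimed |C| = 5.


Plotkin bound M ≤ 4; given |C| = 5 > bound (violated).

Check applicability: 2d = 44, n = 34.
2d − n = 10 > 0, so Plotkin applies.
Compute d/(2d−n) = 22/10 ≈ 2.2000.
⌊d/(2d−n)⌋ = 2.
Plotkin bound: M ≤ 2·2 = 4.
Given |C| = 5, check: VIOLATED.
This |C| is above the Plotkin bound, so no binary code with n = 34, d = 22 and 5 codewords exists.


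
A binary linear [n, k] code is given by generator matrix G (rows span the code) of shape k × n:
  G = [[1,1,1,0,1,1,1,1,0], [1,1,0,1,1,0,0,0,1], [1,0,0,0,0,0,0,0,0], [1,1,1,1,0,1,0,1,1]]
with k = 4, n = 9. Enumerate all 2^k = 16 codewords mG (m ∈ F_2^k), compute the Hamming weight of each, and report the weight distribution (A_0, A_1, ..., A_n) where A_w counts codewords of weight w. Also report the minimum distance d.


Weight distribution: A_0 = 1, A_1 = 1, A_2 = 1, A_3 = 1, A_4 = 3, A_5 = 3, A_6 = 3, A_7 = 3. Minimum distance d = 1.

Enumerate all 2^4 = 16 messages m ∈ F_2^4.
For each, compute codeword c = mG in F_2^9, then tally its weight.
  m = 0000 → c = 000000000, weight = 0.
  m = 1000 → c = 111011110, weight = 7.
  m = 0100 → c = 110110001, weight = 5.
  m = 1100 → c = 001101111, weight = 6.
  m = 0010 → c = 100000000, weight = 1.
  m = 1010 → c = 011011110, weight = 6.
  m = 0110 → c = 010110001, weight = 4.
  m = 1110 → c = 101101111, weight = 7.
  m = 0001 → c = 111101011, weight = 7.
  m = 1001 → c = 000110101, weight = 4.
  m = 0101 → c = 001011010, weight = 4.
  m = 1101 → c = 110000100, weight = 3.
  m = 0011 → c = 011101011, weight = 6.
  m = 1011 → c = 100110101, weight = 5.
  m = 0111 → c = 101011010, weight = 5.
  m = 1111 → c = 010000100, weight = 2.
Tally weights:
  weight 0: 1 codewords.
  weight 1: 1 codewords.
  weight 2: 1 codewords.
  weight 3: 1 codewords.
  weight 4: 3 codewords.
  weight 5: 3 codewords.
  weight 6: 3 codewords.
  weight 7: 3 codewords.
Minimum distance d = smallest w > 0 with A_w > 0 = 1.
Sanity: Σ A_w = 16 = 2^4 = 16 ✓.


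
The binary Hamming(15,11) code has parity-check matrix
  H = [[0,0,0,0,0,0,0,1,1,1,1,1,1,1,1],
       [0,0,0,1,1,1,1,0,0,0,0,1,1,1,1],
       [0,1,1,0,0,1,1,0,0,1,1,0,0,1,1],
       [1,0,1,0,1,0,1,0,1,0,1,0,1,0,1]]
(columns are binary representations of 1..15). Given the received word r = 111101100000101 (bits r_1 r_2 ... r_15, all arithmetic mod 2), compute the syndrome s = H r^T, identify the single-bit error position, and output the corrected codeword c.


s = (0, 1, 1, 1)^T, error position = 7, corrected codeword c = 111101000000101

Compute s = H r^T mod 2 one row at a time:
  s_1 = 0 + 0 + 0 + 0 + 0 + 1 + 0 + 1 = 2 ≡ 0 (mod 2).
  s_2 = 1 + 0 + 1 + 1 + 0 + 1 + 0 + 1 = 5 ≡ 1 (mod 2).
  s_3 = 1 + 1 + 1 + 1 + 0 + 0 + 0 + 1 = 5 ≡ 1 (mod 2).
  s_4 = 1 + 1 + 0 + 1 + 0 + 0 + 1 + 1 = 5 ≡ 1 (mod 2).
s = (0, 1, 1, 1)^T — this equals column 7 of H (binary 0111), so error is at position 7.
Correct: flip bit 7 of r = 111101100000101 to get c = 111101000000101.


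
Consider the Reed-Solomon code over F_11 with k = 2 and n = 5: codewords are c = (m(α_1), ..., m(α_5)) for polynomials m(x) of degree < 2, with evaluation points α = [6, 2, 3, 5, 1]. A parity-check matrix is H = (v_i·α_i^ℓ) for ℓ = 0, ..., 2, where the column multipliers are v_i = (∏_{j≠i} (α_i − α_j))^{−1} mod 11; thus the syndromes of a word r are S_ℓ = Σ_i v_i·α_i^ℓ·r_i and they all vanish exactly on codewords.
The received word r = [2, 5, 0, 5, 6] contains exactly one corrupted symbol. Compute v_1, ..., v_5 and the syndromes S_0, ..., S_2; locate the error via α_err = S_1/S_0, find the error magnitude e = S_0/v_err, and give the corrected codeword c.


S = (9, 7, 3), error at position 2, error magnitude e = 2, c = [2, 3, 0, 5, 6].

Step 1: column multipliers v_i = (∏_{j≠i}(α_i − α_j))^{−1} mod 11.
  i = 1 (α = 6): (6−2)(6−3)(6−5)(6−1) = 4·3·1·5 = 60 ≡ 5, so v_1 = 5^{−1} = 9 (mod 11).
  i = 2 (α = 2): (2−6)(2−3)(2−5)(2−1) = (−4)·(−1)·(−3)·1 = −12 ≡ 10, so v_2 = 10^{−1} = 10 (mod 11).
  i = 3 (α = 3): (3−6)(3−2)(3−5)(3−1) = (−3)·1·(−2)·2 = 12 ≡ 1, so v_3 = 1^{−1} = 1 (mod 11).
  i = 4 (α = 5): (5−6)(5−2)(5−3)(5−1) = (−1)·3·2·4 = −24 ≡ 9, so v_4 = 9^{−1} = 5 (mod 11).
  i = 5 (α = 1): (1−6)(1−2)(1−3)(1−5) = (−5)·(−1)·(−2)·(−4) = 40 ≡ 7, so v_5 = 7^{−1} = 8 (mod 11).
  v = [9, 10, 1, 5, 8].
Step 2: syndromes of r = [2, 5, 0, 5, 6] (all sums mod 11).
  S_0 = Σ v_i r_i = 9·2 + 10·5 + 1·0 + 5·5 + 8·6 = 141 ≡ 9.
  S_1 = Σ v_i α_i r_i = 9·6·2 + 10·2·5 + 1·3·0 + 5·5·5 + 8·1·6 = 381 ≡ 7.
  α_i^2 mod 11 = [3, 4, 9, 3, 1].
  S_2 = Σ v_i α_i^2 r_i = 9·3·2 + 10·4·5 + 1·9·0 + 5·3·5 + 8·1·6 = 377 ≡ 3.
  S = (9, 7, 3) ≠ 0, so r is not a codeword (an error is present).
Step 3: locate the error. For a single error e at position i, S_ℓ = v_i·e·α_i^ℓ, so α_err = S_1/S_0.
  S_0^{−1} = 9^{−1} = 5 (mod 11), so α_err = 7·5 = 35 ≡ 2 = α_2. Error position i = 2.
  Consistency check: S_2/S_1 = 3·8 = 24 ≡ 2 = α_err ✓ (single-error assumption holds).
Step 4: error magnitude e = S_0/v_2 = S_0·∏_{j≠2}(α_2 − α_j) = 9·10 = 90 ≡ 2 (mod 11).
Step 5: correct position 2: c_2 = r_2 − e = 5 − 2 ≡ 3 (mod 11). Hence c = [2, 3, 0, 5, 6].
  Check: interpolating c through the α_i gives m(x) = 9 + 8·x (degree < 2) with m(α_i) = c_i for every i, so c is indeed a codeword.


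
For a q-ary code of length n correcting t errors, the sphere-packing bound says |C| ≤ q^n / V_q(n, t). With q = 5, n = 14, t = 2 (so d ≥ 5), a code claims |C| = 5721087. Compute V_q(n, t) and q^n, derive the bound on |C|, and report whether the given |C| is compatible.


V_q(n, t) = 1513, q^n = 6103515625, Hamming bound = 4034048, |C| = 5721087 > bound (violated).

Step 1: Compute V_q(n, t) = Σ_{j=0}^2 C(n, j) (q−1)^j.
  j = 0: C(14,0)·(4)^0 = 1·1 = 1.
  j = 1: C(14,1)·(4)^1 = 14·4 = 56.
  j = 2: C(14,2)·(4)^2 = 91·16 = 1456.
  V_q(n, t) = 1 + 56 + 1456 = 1513.
Step 2: q^n = 5^14 = 6103515625.
Step 3: Hamming bound ⌊q^n / V_q(n,t)⌋ = ⌊6103515625/1513⌋ = 4034048.
Step 4: Compare |C| = 5721087 to 4034048: violated.
The claimed |C| lies above the Hamming bound, so no 5-ary code of length 14 with d ≥ 5 can have 5721087 codewords.


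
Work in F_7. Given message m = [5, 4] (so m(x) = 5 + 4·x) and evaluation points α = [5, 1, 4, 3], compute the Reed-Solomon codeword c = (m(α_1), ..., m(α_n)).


c = [4, 2, 0, 3]

Message polynomial: m(x) = 5 + 4·x (mod 7).
For each evaluation point α_i, compute m(α_i) mod 7:
  α_1 = 5: Horner steps 4 → 4, so m(5) = 4.
  α_2 = 1: Horner steps 4 → 2, so m(1) = 2.
  α_3 = 4: Horner steps 4 → 0, so m(4) = 0.
  α_4 = 3: Horner steps 4 → 3, so m(3) = 3.
Codeword c = [4, 2, 0, 3] ∈ F_7^4.


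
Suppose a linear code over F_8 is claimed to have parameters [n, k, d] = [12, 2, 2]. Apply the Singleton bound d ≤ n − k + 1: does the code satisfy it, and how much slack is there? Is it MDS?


Singleton RHS = n − k + 1 = 11, slack = 9, bound satisfied, not MDS.

Singleton bound: d ≤ n − k + 1.
Here n = 12, k = 2, so n − k + 1 = 11.
Given d = 2, check d ≤ 11: YES.
Slack = (n − k + 1) − d = 9.
The code is NOT MDS (slack = 9 > 0).
Description: the claimed parameters are [12, 2, 2]_8; such a code would be non-MDS.


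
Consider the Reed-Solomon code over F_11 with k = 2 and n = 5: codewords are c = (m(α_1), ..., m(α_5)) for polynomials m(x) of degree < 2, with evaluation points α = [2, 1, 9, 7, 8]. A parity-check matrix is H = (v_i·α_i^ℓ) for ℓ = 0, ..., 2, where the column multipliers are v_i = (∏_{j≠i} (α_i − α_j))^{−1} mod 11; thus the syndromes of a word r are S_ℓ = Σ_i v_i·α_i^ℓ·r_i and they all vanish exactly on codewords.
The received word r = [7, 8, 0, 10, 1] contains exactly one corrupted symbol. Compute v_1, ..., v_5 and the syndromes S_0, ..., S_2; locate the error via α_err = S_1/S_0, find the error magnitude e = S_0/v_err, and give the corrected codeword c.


S = (6, 9, 8), error at position 4, error magnitude e = 8, c = [7, 8, 0, 2, 1].

Step 1: column multipliers v_i = (∏_{j≠i}(α_i − α_j))^{−1} mod 11.
  i = 1 (α = 2): (2−1)(2−9)(2−7)(2−8) = 1·(−7)·(−5)·(−6) = −210 ≡ 10, so v_1 = 10^{−1} = 10 (mod 11).
  i = 2 (α = 1): (1−2)(1−9)(1−7)(1−8) = (−1)·(−8)·(−6)·(−7) = 336 ≡ 6, so v_2 = 6^{−1} = 2 (mod 11).
  i = 3 (α = 9): (9−2)(9−1)(9−7)(9−8) = 7·8·2·1 = 112 ≡ 2, so v_3 = 2^{−1} = 6 (mod 11).
  i = 4 (α = 7): (7−2)(7−1)(7−9)(7−8) = 5·6·(−2)·(−1) = 60 ≡ 5, so v_4 = 5^{−1} = 9 (mod 11).
  i = 5 (α = 8): (8−2)(8−1)(8−9)(8−7) = 6·7·(−1)·1 = −42 ≡ 2, so v_5 = 2^{−1} = 6 (mod 11).
  v = [10, 2, 6, 9, 6].
Step 2: syndromes of r = [7, 8, 0, 10, 1] (all sums mod 11).
  S_0 = Σ v_i r_i = 10·7 + 2·8 + 6·0 + 9·10 + 6·1 = 182 ≡ 6.
  S_1 = Σ v_i α_i r_i = 10·2·7 + 2·1·8 + 6·9·0 + 9·7·10 + 6·8·1 = 834 ≡ 9.
  α_i^2 mod 11 = [4, 1, 4, 5, 9].
  S_2 = Σ v_i α_i^2 r_i = 10·4·7 + 2·1·8 + 6·4·0 + 9·5·10 + 6·9·1 = 800 ≡ 8.
  S = (6, 9, 8) ≠ 0, so r is not a codeword (an error is present).
Step 3: locate the error. For a single error e at position i, S_ℓ = v_i·e·α_i^ℓ, so α_err = S_1/S_0.
  S_0^{−1} = 6^{−1} = 2 (mod 11), so α_err = 9·2 = 18 ≡ 7 = α_4. Error position i = 4.
  Consistency check: S_2/S_1 = 8·5 = 40 ≡ 7 = α_err ✓ (single-error assumption holds).
Step 4: error magnitude e = S_0/v_4 = S_0·∏_{j≠4}(α_4 − α_j) = 6·5 = 30 ≡ 8 (mod 11).
Step 5: correct position 4: c_4 = r_4 − e = 10 − 8 ≡ 2 (mod 11). Hence c = [7, 8, 0, 2, 1].
  Check: interpolating c through the α_i gives m(x) = 9 + 10·x (degree < 2) with m(α_i) = c_i for every i, so c is indeed a codeword.


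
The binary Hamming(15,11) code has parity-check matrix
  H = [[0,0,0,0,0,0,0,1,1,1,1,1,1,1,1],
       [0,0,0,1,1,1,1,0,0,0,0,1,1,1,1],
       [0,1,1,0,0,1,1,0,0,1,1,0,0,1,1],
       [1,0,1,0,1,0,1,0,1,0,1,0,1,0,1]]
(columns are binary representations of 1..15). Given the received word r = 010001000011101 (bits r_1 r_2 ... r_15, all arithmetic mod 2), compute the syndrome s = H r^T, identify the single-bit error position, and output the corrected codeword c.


s = (0, 0, 0, 1)^T, error position = 1, corrected codeword c = 110001000011101

Compute s = H r^T mod 2 one row at a time:
  s_1 = 0 + 0 + 0 + 1 + 1 + 1 + 0 + 1 = 4 ≡ 0 (mod 2).
  s_2 = 0 + 0 + 1 + 0 + 1 + 1 + 0 + 1 = 4 ≡ 0 (mod 2).
  s_3 = 1 + 0 + 1 + 0 + 0 + 1 + 0 + 1 = 4 ≡ 0 (mod 2).
  s_4 = 0 + 0 + 0 + 0 + 0 + 1 + 1 + 1 = 3 ≡ 1 (mod 2).
s = (0, 0, 0, 1)^T — this equals column 1 of H (binary 0001), so error is at position 1.
Correct: flip bit 1 of r = 010001000011101 to get c = 110001000011101.


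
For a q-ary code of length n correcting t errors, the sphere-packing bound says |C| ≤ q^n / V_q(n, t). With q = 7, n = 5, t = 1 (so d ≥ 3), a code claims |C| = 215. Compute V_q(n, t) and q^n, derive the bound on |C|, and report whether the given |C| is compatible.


V_q(n, t) = 31, q^n = 16807, Hamming bound = 542, |C| = 215 ≤ bound (satisfied).

Step 1: Compute V_q(n, t) = Σ_{j=0}^1 C(n, j) (q−1)^j.
  j = 0: C(5,0)·(6)^0 = 1·1 = 1.
  j = 1: C(5,1)·(6)^1 = 5·6 = 30.
  V_q(n, t) = 1 + 30 = 31.
Step 2: q^n = 7^5 = 16807.
Step 3: Hamming bound ⌊q^n / V_q(n,t)⌋ = ⌊16807/31⌋ = 542.
Step 4: Compare |C| = 215 to 542: satisfied.
The claimed |C| lies below the Hamming bound.


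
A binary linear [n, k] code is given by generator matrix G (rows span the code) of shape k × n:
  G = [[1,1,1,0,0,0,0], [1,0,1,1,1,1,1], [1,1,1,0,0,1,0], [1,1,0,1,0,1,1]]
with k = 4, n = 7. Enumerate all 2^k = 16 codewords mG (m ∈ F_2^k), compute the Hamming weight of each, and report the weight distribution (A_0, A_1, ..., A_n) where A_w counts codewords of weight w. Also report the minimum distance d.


Weight distribution: A_0 = 1, A_1 = 1, A_2 = 1, A_3 = 4, A_4 = 5, A_5 = 3, A_6 = 1. Minimum distance d = 1.

Enumerate all 2^4 = 16 messages m ∈ F_2^4.
For each, compute codeword c = mG in F_2^7, then tally its weight.
  m = 0000 → c = 0000000, weight = 0.
  m = 1000 → c = 1110000, weight = 3.
  m = 0100 → c = 1011111, weight = 6.
  m = 1100 → c = 0101111, weight = 5.
  m = 0010 → c = 1110010, weight = 4.
  m = 1010 → c = 0000010, weight = 1.
  m = 0110 → c = 0101101, weight = 4.
  m = 1110 → c = 1011101, weight = 5.
  m = 0001 → c = 1101011, weight = 5.
  m = 1001 → c = 0011011, weight = 4.
  m = 0101 → c = 0110100, weight = 3.
  m = 1101 → c = 1000100, weight = 2.
  m = 0011 → c = 0011001, weight = 3.
  m = 1011 → c = 1101001, weight = 4.
  m = 0111 → c = 1000110, weight = 3.
  m = 1111 → c = 0110110, weight = 4.
Tally weights:
  weight 0: 1 codewords.
  weight 1: 1 codewords.
  weight 2: 1 codewords.
  weight 3: 4 codewords.
  weight 4: 5 codewords.
  weight 5: 3 codewords.
  weight 6: 1 codewords.
Minimum distance d = smallest w > 0 with A_w > 0 = 1.
Sanity: Σ A_w = 16 = 2^4 = 16 ✓.


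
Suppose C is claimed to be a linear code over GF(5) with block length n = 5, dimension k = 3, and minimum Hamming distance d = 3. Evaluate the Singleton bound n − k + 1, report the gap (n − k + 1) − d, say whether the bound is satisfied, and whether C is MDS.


Singleton RHS = n − k + 1 = 3, slack = 0, bound satisfied, MDS.

Singleton bound: d ≤ n − k + 1.
Here n = 5, k = 3, so n − k + 1 = 3.
Given d = 3, check d ≤ 3: YES.
Slack = (n − k + 1) − d = 0.
The code is MDS (slack = 0).
Description: the claimed parameters are [5, 3, 3]_5; such a code would be MDS (meets Singleton bound).


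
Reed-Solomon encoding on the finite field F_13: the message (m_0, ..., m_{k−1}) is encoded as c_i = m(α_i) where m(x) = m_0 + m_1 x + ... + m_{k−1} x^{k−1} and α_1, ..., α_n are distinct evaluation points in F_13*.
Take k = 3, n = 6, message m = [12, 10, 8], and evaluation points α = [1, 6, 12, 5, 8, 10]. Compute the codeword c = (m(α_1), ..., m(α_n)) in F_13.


c = [4, 9, 10, 2, 6, 2]

Message polynomial: m(x) = 12 + 10·x + 8·x^2 (mod 13).
For each evaluation point α_i, compute m(α_i) mod 13:
  α_1 = 1: Horner steps 8 → 5 → 4, so m(1) = 4.
  α_2 = 6: Horner steps 8 → 6 → 9, so m(6) = 9.
  α_3 = 12: Horner steps 8 → 2 → 10, so m(12) = 10.
  α_4 = 5: Horner steps 8 → 11 → 2, so m(5) = 2.
  α_5 = 8: Horner steps 8 → 9 → 6, so m(8) = 6.
  α_6 = 10: Horner steps 8 → 12 → 2, so m(10) = 2.
Codeword c = [4, 9, 10, 2, 6, 2] ∈ F_13^6.


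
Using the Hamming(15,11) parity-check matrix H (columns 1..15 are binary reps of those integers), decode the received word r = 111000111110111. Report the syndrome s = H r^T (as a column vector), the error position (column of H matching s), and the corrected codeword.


s = (1, 0, 1, 1)^T, error position = 11, corrected codeword c = 111000111100111

Compute s = H r^T mod 2 one row at a time:
  s_1 = 1 + 1 + 1 + 1 + 0 + 1 + 1 + 1 = 7 ≡ 1 (mod 2).
  s_2 = 0 + 0 + 0 + 1 + 0 + 1 + 1 + 1 = 4 ≡ 0 (mod 2).
  s_3 = 1 + 1 + 0 + 1 + 1 + 1 + 1 + 1 = 7 ≡ 1 (mod 2).
  s_4 = 1 + 1 + 0 + 1 + 1 + 1 + 1 + 1 = 7 ≡ 1 (mod 2).
s = (1, 0, 1, 1)^T — this equals column 11 of H (binary 1011), so error is at position 11.
Correct: flip bit 11 of r = 111000111110111 to get c = 111000111100111.
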